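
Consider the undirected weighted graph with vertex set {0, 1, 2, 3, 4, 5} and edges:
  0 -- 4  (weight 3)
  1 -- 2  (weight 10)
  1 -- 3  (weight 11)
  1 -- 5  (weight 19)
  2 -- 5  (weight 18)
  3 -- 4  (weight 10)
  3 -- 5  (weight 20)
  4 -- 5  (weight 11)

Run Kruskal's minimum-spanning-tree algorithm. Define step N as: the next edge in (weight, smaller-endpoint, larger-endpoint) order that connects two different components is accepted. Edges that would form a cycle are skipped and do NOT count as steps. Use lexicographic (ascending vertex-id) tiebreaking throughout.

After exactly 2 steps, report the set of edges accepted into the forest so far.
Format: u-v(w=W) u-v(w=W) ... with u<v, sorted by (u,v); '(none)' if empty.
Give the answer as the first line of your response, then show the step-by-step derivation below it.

0-4(w=3) 1-2(w=10)

step 1: add edge 0-4 (w=3); MST = {0-4(w=3)}
step 2: add edge 1-2 (w=10); MST = {0-4(w=3) 1-2(w=10)}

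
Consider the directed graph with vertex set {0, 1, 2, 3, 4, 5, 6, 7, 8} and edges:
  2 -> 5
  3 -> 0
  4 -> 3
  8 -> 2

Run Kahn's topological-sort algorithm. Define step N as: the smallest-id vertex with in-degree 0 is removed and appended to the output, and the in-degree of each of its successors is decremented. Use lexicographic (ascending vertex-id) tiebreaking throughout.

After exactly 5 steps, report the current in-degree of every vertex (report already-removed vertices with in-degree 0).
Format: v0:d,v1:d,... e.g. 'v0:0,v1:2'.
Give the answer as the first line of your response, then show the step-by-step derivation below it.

v0:0,v1:0,v2:1,v3:0,v4:0,v5:1,v6:0,v7:0,v8:0

step 1: output 1; order=[1]; indeg=(1,0,1,1,0,1,0,0,0)
step 2: output 4; order=[1,4]; indeg=(1,0,1,0,0,1,0,0,0)
step 3: output 3; order=[1,4,3]; indeg=(0,0,1,0,0,1,0,0,0)
step 4: output 0; order=[1,4,3,0]; indeg=(0,0,1,0,0,1,0,0,0)
step 5: output 6; order=[1,4,3,0,6]; indeg=(0,0,1,0,0,1,0,0,0)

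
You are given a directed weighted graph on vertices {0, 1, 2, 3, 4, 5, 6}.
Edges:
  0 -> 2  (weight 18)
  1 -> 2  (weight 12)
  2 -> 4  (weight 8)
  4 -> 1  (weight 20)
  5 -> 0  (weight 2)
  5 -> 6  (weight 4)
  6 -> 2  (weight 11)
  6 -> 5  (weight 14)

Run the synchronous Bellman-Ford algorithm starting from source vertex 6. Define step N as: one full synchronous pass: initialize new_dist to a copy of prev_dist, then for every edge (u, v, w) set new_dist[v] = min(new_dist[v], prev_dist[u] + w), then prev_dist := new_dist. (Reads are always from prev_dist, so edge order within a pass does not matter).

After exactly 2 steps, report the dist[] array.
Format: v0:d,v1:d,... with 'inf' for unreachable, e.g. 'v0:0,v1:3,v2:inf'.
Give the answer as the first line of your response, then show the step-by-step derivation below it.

v0:16,v1:inf,v2:11,v3:inf,v4:19,v5:14,v6:0

step 1: dist = v0:inf,v1:inf,v2:11,v3:inf,v4:inf,v5:14,v6:0
step 2: dist = v0:16,v1:inf,v2:11,v3:inf,v4:19,v5:14,v6:0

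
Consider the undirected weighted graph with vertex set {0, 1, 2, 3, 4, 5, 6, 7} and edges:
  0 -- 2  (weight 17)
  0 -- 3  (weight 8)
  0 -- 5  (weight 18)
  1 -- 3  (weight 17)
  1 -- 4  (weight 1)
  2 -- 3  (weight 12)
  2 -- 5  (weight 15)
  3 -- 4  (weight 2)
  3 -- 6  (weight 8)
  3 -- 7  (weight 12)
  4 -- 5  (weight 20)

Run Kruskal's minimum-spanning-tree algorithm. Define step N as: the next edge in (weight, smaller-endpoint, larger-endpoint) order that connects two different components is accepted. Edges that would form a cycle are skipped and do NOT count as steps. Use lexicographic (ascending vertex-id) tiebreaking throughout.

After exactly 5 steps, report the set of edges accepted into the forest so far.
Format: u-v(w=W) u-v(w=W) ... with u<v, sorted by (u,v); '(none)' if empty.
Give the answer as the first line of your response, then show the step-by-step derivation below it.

0-3(w=8) 1-4(w=1) 2-3(w=12) 3-4(w=2) 3-6(w=8)

step 1: add edge 1-4 (w=1); MST = {1-4(w=1)}
step 2: add edge 3-4 (w=2); MST = {1-4(w=1) 3-4(w=2)}
step 3: add edge 0-3 (w=8); MST = {0-3(w=8) 1-4(w=1) 3-4(w=2)}
step 4: add edge 3-6 (w=8); MST = {0-3(w=8) 1-4(w=1) 3-4(w=2) 3-6(w=8)}
step 5: add edge 2-3 (w=12); MST = {0-3(w=8) 1-4(w=1) 2-3(w=12) 3-4(w=2) 3-6(w=8)}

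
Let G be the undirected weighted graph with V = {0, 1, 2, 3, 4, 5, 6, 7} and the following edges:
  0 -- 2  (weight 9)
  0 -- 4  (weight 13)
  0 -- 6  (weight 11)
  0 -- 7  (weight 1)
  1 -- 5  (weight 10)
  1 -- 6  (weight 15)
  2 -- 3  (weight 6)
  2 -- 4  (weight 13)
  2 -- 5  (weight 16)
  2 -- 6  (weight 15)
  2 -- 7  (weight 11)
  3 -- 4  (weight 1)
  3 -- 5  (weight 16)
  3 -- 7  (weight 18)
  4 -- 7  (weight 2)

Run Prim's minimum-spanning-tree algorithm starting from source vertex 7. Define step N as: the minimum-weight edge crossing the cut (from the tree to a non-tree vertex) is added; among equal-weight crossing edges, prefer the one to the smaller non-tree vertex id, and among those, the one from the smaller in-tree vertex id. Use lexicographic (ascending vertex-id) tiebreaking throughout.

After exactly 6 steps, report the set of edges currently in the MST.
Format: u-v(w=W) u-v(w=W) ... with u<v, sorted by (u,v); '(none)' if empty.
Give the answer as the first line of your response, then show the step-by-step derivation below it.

0-6(w=11) 0-7(w=1) 1-6(w=15) 2-3(w=6) 3-4(w=1) 4-7(w=2)

step 1: add edge 0-7 (w=1); MST = {0-7(w=1)}
step 2: add edge 4-7 (w=2); MST = {0-7(w=1) 4-7(w=2)}
step 3: add edge 3-4 (w=1); MST = {0-7(w=1) 3-4(w=1) 4-7(w=2)}
step 4: add edge 2-3 (w=6); MST = {0-7(w=1) 2-3(w=6) 3-4(w=1) 4-7(w=2)}
step 5: add edge 0-6 (w=11); MST = {0-6(w=11) 0-7(w=1) 2-3(w=6) 3-4(w=1) 4-7(w=2)}
step 6: add edge 1-6 (w=15); MST = {0-6(w=11) 0-7(w=1) 1-6(w=15) 2-3(w=6) 3-4(w=1) 4-7(w=2)}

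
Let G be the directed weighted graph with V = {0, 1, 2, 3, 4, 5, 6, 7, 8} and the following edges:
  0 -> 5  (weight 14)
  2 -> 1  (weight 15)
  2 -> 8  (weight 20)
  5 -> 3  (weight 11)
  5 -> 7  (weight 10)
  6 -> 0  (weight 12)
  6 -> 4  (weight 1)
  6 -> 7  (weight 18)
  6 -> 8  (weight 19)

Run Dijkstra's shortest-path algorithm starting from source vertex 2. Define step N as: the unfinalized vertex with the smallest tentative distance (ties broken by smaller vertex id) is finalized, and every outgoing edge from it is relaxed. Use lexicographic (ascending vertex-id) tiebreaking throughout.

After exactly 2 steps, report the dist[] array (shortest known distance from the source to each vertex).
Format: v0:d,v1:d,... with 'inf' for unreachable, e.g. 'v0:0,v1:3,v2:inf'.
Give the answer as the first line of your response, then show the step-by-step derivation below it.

v0:inf,v1:15,v2:0,v3:inf,v4:inf,v5:inf,v6:inf,v7:inf,v8:20

step 1: dist = v0:inf,v1:15,v2:0,v3:inf,v4:inf,v5:inf,v6:inf,v7:inf,v8:20
step 2: dist = v0:inf,v1:15,v2:0,v3:inf,v4:inf,v5:inf,v6:inf,v7:inf,v8:20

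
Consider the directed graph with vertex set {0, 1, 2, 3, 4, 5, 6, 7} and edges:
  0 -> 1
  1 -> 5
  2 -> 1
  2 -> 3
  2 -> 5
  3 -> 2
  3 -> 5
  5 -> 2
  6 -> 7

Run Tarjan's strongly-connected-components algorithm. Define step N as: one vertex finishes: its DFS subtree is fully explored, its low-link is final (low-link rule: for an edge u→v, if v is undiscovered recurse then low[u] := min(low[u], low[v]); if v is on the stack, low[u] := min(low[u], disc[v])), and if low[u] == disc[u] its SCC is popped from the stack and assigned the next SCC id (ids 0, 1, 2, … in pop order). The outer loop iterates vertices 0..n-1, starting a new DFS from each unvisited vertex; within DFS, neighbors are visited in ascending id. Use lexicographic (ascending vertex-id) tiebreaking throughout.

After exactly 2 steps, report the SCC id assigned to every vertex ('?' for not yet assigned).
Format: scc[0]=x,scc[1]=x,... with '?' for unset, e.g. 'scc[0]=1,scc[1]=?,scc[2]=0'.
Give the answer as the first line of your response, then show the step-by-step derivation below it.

scc[0]=?,scc[1]=?,scc[2]=?,scc[3]=?,scc[4]=?,scc[5]=?,scc[6]=?,scc[7]=?

step 1: low=(low[0]=0,low[1]=1,low[2]=1,low[3]=2,low[4]=?,low[5]=2,low[6]=?,low[7]=?); scc=(scc[0]=?,scc[1]=?,scc[2]=?,scc[3]=?,scc[4]=?,scc[5]=?,scc[6]=?,scc[7]=?)
step 2: low=(low[0]=0,low[1]=1,low[2]=1,low[3]=2,low[4]=?,low[5]=2,low[6]=?,low[7]=?); scc=(scc[0]=?,scc[1]=?,scc[2]=?,scc[3]=?,scc[4]=?,scc[5]=?,scc[6]=?,scc[7]=?)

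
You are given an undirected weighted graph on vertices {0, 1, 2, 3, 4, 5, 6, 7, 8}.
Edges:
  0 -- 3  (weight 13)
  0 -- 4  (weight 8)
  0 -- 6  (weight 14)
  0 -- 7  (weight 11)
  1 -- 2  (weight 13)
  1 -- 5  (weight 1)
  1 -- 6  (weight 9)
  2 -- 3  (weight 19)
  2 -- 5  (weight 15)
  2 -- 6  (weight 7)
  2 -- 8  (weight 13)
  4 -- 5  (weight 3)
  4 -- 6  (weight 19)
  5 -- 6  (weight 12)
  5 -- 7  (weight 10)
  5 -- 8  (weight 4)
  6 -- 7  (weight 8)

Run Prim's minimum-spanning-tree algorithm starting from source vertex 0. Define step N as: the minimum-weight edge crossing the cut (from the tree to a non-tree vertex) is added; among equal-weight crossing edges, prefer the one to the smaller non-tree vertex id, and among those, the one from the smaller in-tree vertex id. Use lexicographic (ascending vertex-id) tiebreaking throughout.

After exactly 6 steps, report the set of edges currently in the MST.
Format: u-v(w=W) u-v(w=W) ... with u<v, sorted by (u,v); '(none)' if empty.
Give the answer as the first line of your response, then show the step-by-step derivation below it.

0-4(w=8) 1-5(w=1) 1-6(w=9) 2-6(w=7) 4-5(w=3) 5-8(w=4)

step 1: add edge 0-4 (w=8); MST = {0-4(w=8)}
step 2: add edge 4-5 (w=3); MST = {0-4(w=8) 4-5(w=3)}
step 3: add edge 1-5 (w=1); MST = {0-4(w=8) 1-5(w=1) 4-5(w=3)}
step 4: add edge 5-8 (w=4); MST = {0-4(w=8) 1-5(w=1) 4-5(w=3) 5-8(w=4)}
step 5: add edge 1-6 (w=9); MST = {0-4(w=8) 1-5(w=1) 1-6(w=9) 4-5(w=3) 5-8(w=4)}
step 6: add edge 2-6 (w=7); MST = {0-4(w=8) 1-5(w=1) 1-6(w=9) 2-6(w=7) 4-5(w=3) 5-8(w=4)}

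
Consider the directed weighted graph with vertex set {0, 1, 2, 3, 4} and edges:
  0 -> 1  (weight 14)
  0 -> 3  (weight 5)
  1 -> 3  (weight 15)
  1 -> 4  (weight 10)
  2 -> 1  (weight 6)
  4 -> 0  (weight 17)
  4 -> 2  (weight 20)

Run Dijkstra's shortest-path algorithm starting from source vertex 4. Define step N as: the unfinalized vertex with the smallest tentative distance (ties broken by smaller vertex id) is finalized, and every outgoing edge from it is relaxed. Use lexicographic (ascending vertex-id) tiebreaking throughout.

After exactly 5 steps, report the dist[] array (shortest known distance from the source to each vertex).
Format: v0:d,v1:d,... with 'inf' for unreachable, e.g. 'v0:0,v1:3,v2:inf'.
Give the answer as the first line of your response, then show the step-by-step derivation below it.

v0:17,v1:26,v2:20,v3:22,v4:0

step 1: dist = v0:17,v1:inf,v2:20,v3:inf,v4:0
step 2: dist = v0:17,v1:31,v2:20,v3:22,v4:0
step 3: dist = v0:17,v1:26,v2:20,v3:22,v4:0
step 4: dist = v0:17,v1:26,v2:20,v3:22,v4:0
step 5: dist = v0:17,v1:26,v2:20,v3:22,v4:0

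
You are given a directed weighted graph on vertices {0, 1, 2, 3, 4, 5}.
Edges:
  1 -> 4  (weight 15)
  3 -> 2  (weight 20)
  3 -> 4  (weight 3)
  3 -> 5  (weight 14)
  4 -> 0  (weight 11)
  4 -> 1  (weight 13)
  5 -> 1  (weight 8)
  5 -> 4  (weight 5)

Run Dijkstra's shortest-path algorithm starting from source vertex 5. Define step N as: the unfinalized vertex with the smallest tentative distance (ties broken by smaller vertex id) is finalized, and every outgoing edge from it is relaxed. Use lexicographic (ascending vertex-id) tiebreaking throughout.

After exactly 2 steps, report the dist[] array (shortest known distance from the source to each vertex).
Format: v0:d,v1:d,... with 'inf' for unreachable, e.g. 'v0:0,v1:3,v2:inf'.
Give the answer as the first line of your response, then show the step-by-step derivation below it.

v0:16,v1:8,v2:inf,v3:inf,v4:5,v5:0

step 1: dist = v0:inf,v1:8,v2:inf,v3:inf,v4:5,v5:0
step 2: dist = v0:16,v1:8,v2:inf,v3:inf,v4:5,v5:0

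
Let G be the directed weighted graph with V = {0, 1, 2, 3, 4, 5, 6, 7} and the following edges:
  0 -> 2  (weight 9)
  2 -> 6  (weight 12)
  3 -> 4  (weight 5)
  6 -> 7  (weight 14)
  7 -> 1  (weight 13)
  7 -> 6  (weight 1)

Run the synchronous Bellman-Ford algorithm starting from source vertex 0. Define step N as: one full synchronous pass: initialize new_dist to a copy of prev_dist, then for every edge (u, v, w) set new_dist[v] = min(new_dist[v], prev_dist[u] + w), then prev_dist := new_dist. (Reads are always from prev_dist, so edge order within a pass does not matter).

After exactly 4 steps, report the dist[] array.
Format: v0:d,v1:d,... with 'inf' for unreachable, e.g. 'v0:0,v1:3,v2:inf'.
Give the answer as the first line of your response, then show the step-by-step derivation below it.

v0:0,v1:48,v2:9,v3:inf,v4:inf,v5:inf,v6:21,v7:35

step 1: dist = v0:0,v1:inf,v2:9,v3:inf,v4:inf,v5:inf,v6:inf,v7:inf
step 2: dist = v0:0,v1:inf,v2:9,v3:inf,v4:inf,v5:inf,v6:21,v7:inf
step 3: dist = v0:0,v1:inf,v2:9,v3:inf,v4:inf,v5:inf,v6:21,v7:35
step 4: dist = v0:0,v1:48,v2:9,v3:inf,v4:inf,v5:inf,v6:21,v7:35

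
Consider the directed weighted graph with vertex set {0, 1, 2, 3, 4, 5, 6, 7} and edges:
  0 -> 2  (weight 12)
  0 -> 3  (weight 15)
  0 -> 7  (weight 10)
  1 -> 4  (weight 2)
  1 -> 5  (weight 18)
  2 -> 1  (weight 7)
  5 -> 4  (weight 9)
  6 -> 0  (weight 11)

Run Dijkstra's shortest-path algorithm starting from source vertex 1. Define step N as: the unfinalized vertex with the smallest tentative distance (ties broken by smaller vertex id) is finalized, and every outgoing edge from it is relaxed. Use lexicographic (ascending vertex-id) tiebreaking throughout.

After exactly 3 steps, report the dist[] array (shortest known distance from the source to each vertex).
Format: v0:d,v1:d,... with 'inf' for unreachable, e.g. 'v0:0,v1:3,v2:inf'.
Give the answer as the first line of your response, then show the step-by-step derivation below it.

v0:inf,v1:0,v2:inf,v3:inf,v4:2,v5:18,v6:inf,v7:inf

step 1: dist = v0:inf,v1:0,v2:inf,v3:inf,v4:2,v5:18,v6:inf,v7:inf
step 2: dist = v0:inf,v1:0,v2:inf,v3:inf,v4:2,v5:18,v6:inf,v7:inf
step 3: dist = v0:inf,v1:0,v2:inf,v3:inf,v4:2,v5:18,v6:inf,v7:inf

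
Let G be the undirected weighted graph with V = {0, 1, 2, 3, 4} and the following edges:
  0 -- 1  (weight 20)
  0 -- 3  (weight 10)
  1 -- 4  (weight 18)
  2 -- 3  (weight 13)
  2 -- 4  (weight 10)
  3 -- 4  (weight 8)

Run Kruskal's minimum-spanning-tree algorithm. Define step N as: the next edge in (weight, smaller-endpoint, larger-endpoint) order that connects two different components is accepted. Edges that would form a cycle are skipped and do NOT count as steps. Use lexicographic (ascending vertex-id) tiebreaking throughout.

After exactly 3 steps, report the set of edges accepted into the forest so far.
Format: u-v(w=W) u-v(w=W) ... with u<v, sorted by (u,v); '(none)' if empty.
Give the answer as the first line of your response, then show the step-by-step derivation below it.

0-3(w=10) 2-4(w=10) 3-4(w=8)

step 1: add edge 3-4 (w=8); MST = {3-4(w=8)}
step 2: add edge 0-3 (w=10); MST = {0-3(w=10) 3-4(w=8)}
step 3: add edge 2-4 (w=10); MST = {0-3(w=10) 2-4(w=10) 3-4(w=8)}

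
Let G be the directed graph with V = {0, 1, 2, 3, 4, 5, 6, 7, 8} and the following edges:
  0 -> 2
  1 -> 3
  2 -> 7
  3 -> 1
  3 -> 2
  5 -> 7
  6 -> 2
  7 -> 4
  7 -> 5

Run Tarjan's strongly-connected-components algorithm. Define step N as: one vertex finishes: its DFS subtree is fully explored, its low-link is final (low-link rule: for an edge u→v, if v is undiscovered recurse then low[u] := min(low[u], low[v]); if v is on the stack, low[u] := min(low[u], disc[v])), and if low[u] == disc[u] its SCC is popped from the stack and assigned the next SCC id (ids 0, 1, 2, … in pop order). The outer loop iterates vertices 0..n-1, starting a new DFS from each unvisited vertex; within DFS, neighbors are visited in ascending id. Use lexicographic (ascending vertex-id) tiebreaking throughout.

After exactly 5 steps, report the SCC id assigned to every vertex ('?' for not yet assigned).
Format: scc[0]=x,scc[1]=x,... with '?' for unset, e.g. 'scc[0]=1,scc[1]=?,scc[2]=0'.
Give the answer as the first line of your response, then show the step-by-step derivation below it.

scc[0]=3,scc[1]=?,scc[2]=2,scc[3]=?,scc[4]=0,scc[5]=1,scc[6]=?,scc[7]=1,scc[8]=?

step 1: low=(low[0]=0,low[1]=?,low[2]=1,low[3]=?,low[4]=3,low[5]=?,low[6]=?,low[7]=2,low[8]=?); scc=(scc[0]=?,scc[1]=?,scc[2]=?,scc[3]=?,scc[4]=0,scc[5]=?,scc[6]=?,scc[7]=?,scc[8]=?)
step 2: low=(low[0]=0,low[1]=?,low[2]=1,low[3]=?,low[4]=3,low[5]=2,low[6]=?,low[7]=2,low[8]=?); scc=(scc[0]=?,scc[1]=?,scc[2]=?,scc[3]=?,scc[4]=0,scc[5]=?,scc[6]=?,scc[7]=?,scc[8]=?)
step 3: low=(low[0]=0,low[1]=?,low[2]=1,low[3]=?,low[4]=3,low[5]=2,low[6]=?,low[7]=2,low[8]=?); scc=(scc[0]=?,scc[1]=?,scc[2]=?,scc[3]=?,scc[4]=0,scc[5]=1,scc[6]=?,scc[7]=1,scc[8]=?)
step 4: low=(low[0]=0,low[1]=?,low[2]=1,low[3]=?,low[4]=3,low[5]=2,low[6]=?,low[7]=2,low[8]=?); scc=(scc[0]=?,scc[1]=?,scc[2]=2,scc[3]=?,scc[4]=0,scc[5]=1,scc[6]=?,scc[7]=1,scc[8]=?)
step 5: low=(low[0]=0,low[1]=?,low[2]=1,low[3]=?,low[4]=3,low[5]=2,low[6]=?,low[7]=2,low[8]=?); scc=(scc[0]=3,scc[1]=?,scc[2]=2,scc[3]=?,scc[4]=0,scc[5]=1,scc[6]=?,scc[7]=1,scc[8]=?)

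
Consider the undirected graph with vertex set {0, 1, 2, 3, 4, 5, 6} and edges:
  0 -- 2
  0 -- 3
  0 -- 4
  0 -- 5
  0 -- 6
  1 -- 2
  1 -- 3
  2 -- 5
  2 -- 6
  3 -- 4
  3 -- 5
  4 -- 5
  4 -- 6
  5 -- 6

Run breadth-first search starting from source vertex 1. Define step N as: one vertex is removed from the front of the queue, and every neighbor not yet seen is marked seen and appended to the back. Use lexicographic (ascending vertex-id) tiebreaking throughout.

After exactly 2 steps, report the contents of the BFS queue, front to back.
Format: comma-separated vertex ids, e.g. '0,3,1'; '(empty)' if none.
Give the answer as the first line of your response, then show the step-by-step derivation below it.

3,0,5,6

step 1: dequeue 1; queue=[2,3]; order=1
step 2: dequeue 2; queue=[3,0,5,6]; order=1,2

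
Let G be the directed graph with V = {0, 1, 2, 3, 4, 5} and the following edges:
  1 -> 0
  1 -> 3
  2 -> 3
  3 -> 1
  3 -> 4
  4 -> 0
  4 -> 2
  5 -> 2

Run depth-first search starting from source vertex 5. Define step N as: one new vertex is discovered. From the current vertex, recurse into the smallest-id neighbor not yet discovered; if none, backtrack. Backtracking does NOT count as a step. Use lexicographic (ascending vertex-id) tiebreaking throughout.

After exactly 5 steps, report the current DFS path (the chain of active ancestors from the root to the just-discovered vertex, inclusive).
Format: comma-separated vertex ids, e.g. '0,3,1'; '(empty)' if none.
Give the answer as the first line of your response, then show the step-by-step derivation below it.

5,2,3,1,0

step 1: discover 5; path=5; order=5
step 2: discover 2; path=5>2; order=5,2
step 3: discover 3; path=5>2>3; order=5,2,3
step 4: discover 1; path=5>2>3>1; order=5,2,3,1
step 5: discover 0; path=5>2>3>1>0; order=5,2,3,1,0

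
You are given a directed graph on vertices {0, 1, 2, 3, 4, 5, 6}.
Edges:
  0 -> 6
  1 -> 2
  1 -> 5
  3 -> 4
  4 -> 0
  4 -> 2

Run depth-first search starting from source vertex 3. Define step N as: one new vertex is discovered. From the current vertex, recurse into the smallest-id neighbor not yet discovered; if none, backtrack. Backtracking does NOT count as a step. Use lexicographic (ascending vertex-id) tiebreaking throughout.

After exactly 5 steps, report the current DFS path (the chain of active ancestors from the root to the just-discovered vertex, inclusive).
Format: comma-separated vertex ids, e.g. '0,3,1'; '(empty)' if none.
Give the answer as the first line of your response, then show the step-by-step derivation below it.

3,4,2

step 1: discover 3; path=3; order=3
step 2: discover 4; path=3>4; order=3,4
step 3: discover 0; path=3>4>0; order=3,4,0
step 4: discover 6; path=3>4>0>6; order=3,4,0,6
step 5: discover 2; path=3>4>2; order=3,4,0,6,2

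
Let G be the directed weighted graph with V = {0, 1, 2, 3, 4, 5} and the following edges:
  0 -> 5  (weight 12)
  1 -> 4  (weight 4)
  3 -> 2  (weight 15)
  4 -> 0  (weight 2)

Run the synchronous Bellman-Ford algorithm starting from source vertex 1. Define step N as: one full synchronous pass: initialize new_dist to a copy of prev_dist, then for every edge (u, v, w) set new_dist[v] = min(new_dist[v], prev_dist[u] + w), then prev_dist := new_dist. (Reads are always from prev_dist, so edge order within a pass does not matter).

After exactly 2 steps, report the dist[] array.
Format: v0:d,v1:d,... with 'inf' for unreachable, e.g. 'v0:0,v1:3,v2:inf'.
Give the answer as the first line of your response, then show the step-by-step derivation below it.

v0:6,v1:0,v2:inf,v3:inf,v4:4,v5:inf

step 1: dist = v0:inf,v1:0,v2:inf,v3:inf,v4:4,v5:inf
step 2: dist = v0:6,v1:0,v2:inf,v3:inf,v4:4,v5:inf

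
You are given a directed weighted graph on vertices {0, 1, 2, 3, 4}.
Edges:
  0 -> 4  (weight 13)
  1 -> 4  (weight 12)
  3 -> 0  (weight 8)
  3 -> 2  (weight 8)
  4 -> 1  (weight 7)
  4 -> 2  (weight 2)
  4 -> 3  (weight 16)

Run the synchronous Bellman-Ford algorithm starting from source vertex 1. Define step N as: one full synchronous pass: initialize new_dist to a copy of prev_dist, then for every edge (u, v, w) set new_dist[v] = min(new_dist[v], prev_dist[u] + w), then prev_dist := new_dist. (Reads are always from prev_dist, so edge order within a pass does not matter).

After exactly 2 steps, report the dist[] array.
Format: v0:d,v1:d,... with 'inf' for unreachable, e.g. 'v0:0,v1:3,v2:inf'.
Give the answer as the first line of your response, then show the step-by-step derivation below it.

v0:inf,v1:0,v2:14,v3:28,v4:12

step 1: dist = v0:inf,v1:0,v2:inf,v3:inf,v4:12
step 2: dist = v0:inf,v1:0,v2:14,v3:28,v4:12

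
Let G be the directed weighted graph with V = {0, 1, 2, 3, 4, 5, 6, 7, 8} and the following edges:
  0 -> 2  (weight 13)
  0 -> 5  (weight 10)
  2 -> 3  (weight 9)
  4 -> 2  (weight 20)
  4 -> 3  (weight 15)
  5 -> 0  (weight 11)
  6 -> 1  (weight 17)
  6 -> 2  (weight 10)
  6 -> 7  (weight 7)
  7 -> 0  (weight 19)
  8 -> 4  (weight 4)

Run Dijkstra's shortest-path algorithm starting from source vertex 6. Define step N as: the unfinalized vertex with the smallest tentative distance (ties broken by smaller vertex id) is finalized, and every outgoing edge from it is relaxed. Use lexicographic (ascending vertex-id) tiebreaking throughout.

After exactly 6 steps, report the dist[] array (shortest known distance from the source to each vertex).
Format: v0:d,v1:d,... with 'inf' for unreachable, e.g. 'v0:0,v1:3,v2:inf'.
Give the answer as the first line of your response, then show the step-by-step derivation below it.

v0:26,v1:17,v2:10,v3:19,v4:inf,v5:36,v6:0,v7:7,v8:inf

step 1: dist = v0:inf,v1:17,v2:10,v3:inf,v4:inf,v5:inf,v6:0,v7:7,v8:inf
step 2: dist = v0:26,v1:17,v2:10,v3:inf,v4:inf,v5:inf,v6:0,v7:7,v8:inf
step 3: dist = v0:26,v1:17,v2:10,v3:19,v4:inf,v5:inf,v6:0,v7:7,v8:inf
step 4: dist = v0:26,v1:17,v2:10,v3:19,v4:inf,v5:inf,v6:0,v7:7,v8:inf
step 5: dist = v0:26,v1:17,v2:10,v3:19,v4:inf,v5:inf,v6:0,v7:7,v8:inf
step 6: dist = v0:26,v1:17,v2:10,v3:19,v4:inf,v5:36,v6:0,v7:7,v8:inf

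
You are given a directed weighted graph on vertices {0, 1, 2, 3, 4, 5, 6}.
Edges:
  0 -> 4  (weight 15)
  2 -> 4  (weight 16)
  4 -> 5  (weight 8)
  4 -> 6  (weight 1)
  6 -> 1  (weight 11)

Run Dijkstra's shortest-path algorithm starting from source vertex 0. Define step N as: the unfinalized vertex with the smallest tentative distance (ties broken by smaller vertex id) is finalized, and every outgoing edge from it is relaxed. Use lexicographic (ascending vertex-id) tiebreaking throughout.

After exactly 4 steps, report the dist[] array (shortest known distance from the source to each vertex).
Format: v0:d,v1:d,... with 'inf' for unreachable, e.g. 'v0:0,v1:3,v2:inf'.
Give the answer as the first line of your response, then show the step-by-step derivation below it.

v0:0,v1:27,v2:inf,v3:inf,v4:15,v5:23,v6:16

step 1: dist = v0:0,v1:inf,v2:inf,v3:inf,v4:15,v5:inf,v6:inf
step 2: dist = v0:0,v1:inf,v2:inf,v3:inf,v4:15,v5:23,v6:16
step 3: dist = v0:0,v1:27,v2:inf,v3:inf,v4:15,v5:23,v6:16
step 4: dist = v0:0,v1:27,v2:inf,v3:inf,v4:15,v5:23,v6:16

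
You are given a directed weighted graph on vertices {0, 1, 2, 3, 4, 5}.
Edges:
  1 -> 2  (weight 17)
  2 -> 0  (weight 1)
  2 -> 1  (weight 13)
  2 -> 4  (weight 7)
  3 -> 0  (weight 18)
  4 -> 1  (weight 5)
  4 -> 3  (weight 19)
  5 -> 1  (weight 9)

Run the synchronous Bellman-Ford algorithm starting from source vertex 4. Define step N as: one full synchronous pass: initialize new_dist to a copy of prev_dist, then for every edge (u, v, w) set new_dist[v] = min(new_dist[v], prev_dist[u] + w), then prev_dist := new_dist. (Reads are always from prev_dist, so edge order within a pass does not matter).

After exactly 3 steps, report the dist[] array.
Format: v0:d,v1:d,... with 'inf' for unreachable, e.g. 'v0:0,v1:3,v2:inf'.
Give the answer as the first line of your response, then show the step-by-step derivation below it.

v0:23,v1:5,v2:22,v3:19,v4:0,v5:inf

step 1: dist = v0:inf,v1:5,v2:inf,v3:19,v4:0,v5:inf
step 2: dist = v0:37,v1:5,v2:22,v3:19,v4:0,v5:inf
step 3: dist = v0:23,v1:5,v2:22,v3:19,v4:0,v5:inf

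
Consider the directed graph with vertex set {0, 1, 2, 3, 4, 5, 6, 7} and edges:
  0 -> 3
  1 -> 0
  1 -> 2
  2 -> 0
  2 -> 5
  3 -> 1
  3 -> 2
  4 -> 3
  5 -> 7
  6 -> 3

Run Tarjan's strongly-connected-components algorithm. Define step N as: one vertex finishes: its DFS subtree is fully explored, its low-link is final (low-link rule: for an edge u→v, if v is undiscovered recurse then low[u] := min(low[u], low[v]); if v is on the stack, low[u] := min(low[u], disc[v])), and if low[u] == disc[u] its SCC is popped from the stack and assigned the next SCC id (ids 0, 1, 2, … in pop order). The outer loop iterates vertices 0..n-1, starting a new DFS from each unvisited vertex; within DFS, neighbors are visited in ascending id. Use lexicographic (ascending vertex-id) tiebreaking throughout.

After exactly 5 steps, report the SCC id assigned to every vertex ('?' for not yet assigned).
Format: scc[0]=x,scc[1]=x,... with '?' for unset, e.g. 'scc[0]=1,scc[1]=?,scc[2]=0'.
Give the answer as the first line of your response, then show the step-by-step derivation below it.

scc[0]=?,scc[1]=?,scc[2]=?,scc[3]=?,scc[4]=?,scc[5]=1,scc[6]=?,scc[7]=0

step 1: low=(low[0]=0,low[1]=0,low[2]=0,low[3]=1,low[4]=?,low[5]=4,low[6]=?,low[7]=5); scc=(scc[0]=?,scc[1]=?,scc[2]=?,scc[3]=?,scc[4]=?,scc[5]=?,scc[6]=?,scc[7]=0)
step 2: low=(low[0]=0,low[1]=0,low[2]=0,low[3]=1,low[4]=?,low[5]=4,low[6]=?,low[7]=5); scc=(scc[0]=?,scc[1]=?,scc[2]=?,scc[3]=?,scc[4]=?,scc[5]=1,scc[6]=?,scc[7]=0)
step 3: low=(low[0]=0,low[1]=0,low[2]=0,low[3]=1,low[4]=?,low[5]=4,low[6]=?,low[7]=5); scc=(scc[0]=?,scc[1]=?,scc[2]=?,scc[3]=?,scc[4]=?,scc[5]=1,scc[6]=?,scc[7]=0)
step 4: low=(low[0]=0,low[1]=0,low[2]=0,low[3]=1,low[4]=?,low[5]=4,low[6]=?,low[7]=5); scc=(scc[0]=?,scc[1]=?,scc[2]=?,scc[3]=?,scc[4]=?,scc[5]=1,scc[6]=?,scc[7]=0)
step 5: low=(low[0]=0,low[1]=0,low[2]=0,low[3]=0,low[4]=?,low[5]=4,low[6]=?,low[7]=5); scc=(scc[0]=?,scc[1]=?,scc[2]=?,scc[3]=?,scc[4]=?,scc[5]=1,scc[6]=?,scc[7]=0)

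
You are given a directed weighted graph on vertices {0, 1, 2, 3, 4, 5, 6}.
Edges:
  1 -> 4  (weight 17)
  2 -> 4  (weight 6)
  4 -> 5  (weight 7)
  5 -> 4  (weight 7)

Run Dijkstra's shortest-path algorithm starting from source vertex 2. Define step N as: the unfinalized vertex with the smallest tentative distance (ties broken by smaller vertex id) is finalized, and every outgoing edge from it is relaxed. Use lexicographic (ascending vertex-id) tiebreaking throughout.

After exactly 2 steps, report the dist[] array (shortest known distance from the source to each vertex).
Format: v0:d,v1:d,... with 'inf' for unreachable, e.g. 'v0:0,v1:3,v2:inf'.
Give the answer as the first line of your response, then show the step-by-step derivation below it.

v0:inf,v1:inf,v2:0,v3:inf,v4:6,v5:13,v6:inf

step 1: dist = v0:inf,v1:inf,v2:0,v3:inf,v4:6,v5:inf,v6:inf
step 2: dist = v0:inf,v1:inf,v2:0,v3:inf,v4:6,v5:13,v6:inf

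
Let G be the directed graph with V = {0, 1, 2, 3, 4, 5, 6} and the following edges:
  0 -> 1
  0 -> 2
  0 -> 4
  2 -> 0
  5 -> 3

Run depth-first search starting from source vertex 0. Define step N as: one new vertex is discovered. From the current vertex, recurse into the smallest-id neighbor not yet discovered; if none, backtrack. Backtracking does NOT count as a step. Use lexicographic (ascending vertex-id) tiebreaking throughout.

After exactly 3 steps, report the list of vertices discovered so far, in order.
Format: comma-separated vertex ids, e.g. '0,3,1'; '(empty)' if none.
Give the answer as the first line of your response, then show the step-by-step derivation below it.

0,1,2

step 1: discover 0; path=0; order=0
step 2: discover 1; path=0>1; order=0,1
step 3: discover 2; path=0>2; order=0,1,2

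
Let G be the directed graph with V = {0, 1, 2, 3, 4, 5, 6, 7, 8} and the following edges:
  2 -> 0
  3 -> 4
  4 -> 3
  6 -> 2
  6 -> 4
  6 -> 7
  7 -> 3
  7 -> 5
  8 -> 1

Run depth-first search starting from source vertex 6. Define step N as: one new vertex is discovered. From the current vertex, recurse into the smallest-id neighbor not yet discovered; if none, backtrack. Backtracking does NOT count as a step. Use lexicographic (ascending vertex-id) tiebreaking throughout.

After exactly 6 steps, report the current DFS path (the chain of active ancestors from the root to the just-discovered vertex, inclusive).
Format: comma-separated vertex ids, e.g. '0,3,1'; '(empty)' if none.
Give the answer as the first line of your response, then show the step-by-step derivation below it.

6,7

step 1: discover 6; path=6; order=6
step 2: discover 2; path=6>2; order=6,2
step 3: discover 0; path=6>2>0; order=6,2,0
step 4: discover 4; path=6>4; order=6,2,0,4
step 5: discover 3; path=6>4>3; order=6,2,0,4,3
step 6: discover 7; path=6>7; order=6,2,0,4,3,7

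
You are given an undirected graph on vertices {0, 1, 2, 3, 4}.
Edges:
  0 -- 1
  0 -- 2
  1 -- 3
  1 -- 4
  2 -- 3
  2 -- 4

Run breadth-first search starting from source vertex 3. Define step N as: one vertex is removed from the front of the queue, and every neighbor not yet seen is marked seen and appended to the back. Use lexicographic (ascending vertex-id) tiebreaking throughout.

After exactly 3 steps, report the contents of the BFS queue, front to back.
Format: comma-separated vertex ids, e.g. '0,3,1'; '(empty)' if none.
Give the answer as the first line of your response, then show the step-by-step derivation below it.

0,4

step 1: dequeue 3; queue=[1,2]; order=3
step 2: dequeue 1; queue=[2,0,4]; order=3,1
step 3: dequeue 2; queue=[0,4]; order=3,1,2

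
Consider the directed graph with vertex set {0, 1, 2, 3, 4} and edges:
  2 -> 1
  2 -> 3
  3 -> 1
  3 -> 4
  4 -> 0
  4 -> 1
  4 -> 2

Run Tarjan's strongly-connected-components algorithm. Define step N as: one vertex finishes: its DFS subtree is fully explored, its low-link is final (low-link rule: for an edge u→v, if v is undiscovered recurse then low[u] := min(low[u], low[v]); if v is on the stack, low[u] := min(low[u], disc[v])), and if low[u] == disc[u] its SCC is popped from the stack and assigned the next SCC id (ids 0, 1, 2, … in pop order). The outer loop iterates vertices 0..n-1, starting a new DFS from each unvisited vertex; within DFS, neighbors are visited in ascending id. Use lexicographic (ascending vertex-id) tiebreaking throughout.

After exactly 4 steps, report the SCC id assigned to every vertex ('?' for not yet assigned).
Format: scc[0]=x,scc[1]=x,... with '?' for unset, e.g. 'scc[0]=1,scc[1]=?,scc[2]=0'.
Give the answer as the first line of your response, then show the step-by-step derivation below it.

scc[0]=0,scc[1]=1,scc[2]=?,scc[3]=?,scc[4]=?

step 1: low=(low[0]=0,low[1]=?,low[2]=?,low[3]=?,low[4]=?); scc=(scc[0]=0,scc[1]=?,scc[2]=?,scc[3]=?,scc[4]=?)
step 2: low=(low[0]=0,low[1]=1,low[2]=?,low[3]=?,low[4]=?); scc=(scc[0]=0,scc[1]=1,scc[2]=?,scc[3]=?,scc[4]=?)
step 3: low=(low[0]=0,low[1]=1,low[2]=2,low[3]=3,low[4]=2); scc=(scc[0]=0,scc[1]=1,scc[2]=?,scc[3]=?,scc[4]=?)
step 4: low=(low[0]=0,low[1]=1,low[2]=2,low[3]=2,low[4]=2); scc=(scc[0]=0,scc[1]=1,scc[2]=?,scc[3]=?,scc[4]=?)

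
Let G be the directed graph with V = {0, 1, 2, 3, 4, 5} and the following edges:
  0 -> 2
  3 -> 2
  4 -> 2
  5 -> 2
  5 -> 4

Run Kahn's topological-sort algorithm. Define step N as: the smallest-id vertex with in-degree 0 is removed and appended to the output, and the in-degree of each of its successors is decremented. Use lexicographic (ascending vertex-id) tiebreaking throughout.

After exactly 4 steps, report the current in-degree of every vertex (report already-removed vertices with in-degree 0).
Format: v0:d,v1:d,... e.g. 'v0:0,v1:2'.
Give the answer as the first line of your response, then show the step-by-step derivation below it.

v0:0,v1:0,v2:1,v3:0,v4:0,v5:0

step 1: output 0; order=[0]; indeg=(0,0,3,0,1,0)
step 2: output 1; order=[0,1]; indeg=(0,0,3,0,1,0)
step 3: output 3; order=[0,1,3]; indeg=(0,0,2,0,1,0)
step 4: output 5; order=[0,1,3,5]; indeg=(0,0,1,0,0,0)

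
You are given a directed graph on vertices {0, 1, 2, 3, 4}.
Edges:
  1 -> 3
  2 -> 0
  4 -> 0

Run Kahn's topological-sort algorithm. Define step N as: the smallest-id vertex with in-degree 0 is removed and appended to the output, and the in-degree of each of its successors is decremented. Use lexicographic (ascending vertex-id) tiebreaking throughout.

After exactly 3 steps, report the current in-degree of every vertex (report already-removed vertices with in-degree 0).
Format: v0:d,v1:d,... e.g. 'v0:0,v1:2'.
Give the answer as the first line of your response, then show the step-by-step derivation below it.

v0:1,v1:0,v2:0,v3:0,v4:0

step 1: output 1; order=[1]; indeg=(2,0,0,0,0)
step 2: output 2; order=[1,2]; indeg=(1,0,0,0,0)
step 3: output 3; order=[1,2,3]; indeg=(1,0,0,0,0)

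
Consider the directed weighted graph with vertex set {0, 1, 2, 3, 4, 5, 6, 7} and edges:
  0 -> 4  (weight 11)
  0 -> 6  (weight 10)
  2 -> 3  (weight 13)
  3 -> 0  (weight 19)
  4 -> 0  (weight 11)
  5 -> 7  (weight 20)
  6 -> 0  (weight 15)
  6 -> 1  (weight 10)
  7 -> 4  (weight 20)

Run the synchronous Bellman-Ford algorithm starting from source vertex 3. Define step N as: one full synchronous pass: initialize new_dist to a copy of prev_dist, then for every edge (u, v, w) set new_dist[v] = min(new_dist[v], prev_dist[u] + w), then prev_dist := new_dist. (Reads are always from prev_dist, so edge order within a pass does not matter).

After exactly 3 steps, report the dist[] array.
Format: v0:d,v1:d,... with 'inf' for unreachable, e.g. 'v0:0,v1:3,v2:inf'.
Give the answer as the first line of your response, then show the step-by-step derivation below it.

v0:19,v1:39,v2:inf,v3:0,v4:30,v5:inf,v6:29,v7:inf

step 1: dist = v0:19,v1:inf,v2:inf,v3:0,v4:inf,v5:inf,v6:inf,v7:inf
step 2: dist = v0:19,v1:inf,v2:inf,v3:0,v4:30,v5:inf,v6:29,v7:inf
step 3: dist = v0:19,v1:39,v2:inf,v3:0,v4:30,v5:inf,v6:29,v7:inf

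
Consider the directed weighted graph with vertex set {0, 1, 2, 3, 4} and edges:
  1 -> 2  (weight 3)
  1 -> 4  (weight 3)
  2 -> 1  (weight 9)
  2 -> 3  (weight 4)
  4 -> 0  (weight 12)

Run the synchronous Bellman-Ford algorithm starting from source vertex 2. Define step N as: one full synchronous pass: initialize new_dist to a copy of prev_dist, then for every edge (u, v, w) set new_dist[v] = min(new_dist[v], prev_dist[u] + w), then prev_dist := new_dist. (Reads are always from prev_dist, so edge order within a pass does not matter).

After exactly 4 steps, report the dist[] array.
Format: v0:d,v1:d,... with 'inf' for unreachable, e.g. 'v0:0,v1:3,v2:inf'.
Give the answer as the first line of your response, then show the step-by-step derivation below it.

v0:24,v1:9,v2:0,v3:4,v4:12

step 1: dist = v0:inf,v1:9,v2:0,v3:4,v4:inf
step 2: dist = v0:inf,v1:9,v2:0,v3:4,v4:12
step 3: dist = v0:24,v1:9,v2:0,v3:4,v4:12
step 4: dist = v0:24,v1:9,v2:0,v3:4,v4:12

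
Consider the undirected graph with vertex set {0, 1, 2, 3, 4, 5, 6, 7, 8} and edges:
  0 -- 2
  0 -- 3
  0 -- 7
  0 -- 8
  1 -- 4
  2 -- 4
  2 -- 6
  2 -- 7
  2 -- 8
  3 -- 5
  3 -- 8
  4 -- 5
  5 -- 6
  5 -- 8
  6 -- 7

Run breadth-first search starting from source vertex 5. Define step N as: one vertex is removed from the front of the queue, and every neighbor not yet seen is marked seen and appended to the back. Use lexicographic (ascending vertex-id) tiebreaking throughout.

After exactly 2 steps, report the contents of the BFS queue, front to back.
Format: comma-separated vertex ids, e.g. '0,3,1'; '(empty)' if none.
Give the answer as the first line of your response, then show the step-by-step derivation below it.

4,6,8,0

step 1: dequeue 5; queue=[3,4,6,8]; order=5
step 2: dequeue 3; queue=[4,6,8,0]; order=5,3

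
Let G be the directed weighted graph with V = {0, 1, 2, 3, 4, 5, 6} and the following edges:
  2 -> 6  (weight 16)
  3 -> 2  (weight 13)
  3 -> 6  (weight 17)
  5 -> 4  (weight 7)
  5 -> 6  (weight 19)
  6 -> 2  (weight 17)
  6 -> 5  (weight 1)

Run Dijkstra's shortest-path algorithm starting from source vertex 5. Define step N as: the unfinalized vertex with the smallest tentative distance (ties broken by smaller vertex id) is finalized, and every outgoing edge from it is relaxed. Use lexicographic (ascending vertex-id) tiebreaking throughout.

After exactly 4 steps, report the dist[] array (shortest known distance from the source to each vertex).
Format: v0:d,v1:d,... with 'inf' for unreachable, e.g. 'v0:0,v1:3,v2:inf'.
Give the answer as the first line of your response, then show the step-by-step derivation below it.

v0:inf,v1:inf,v2:36,v3:inf,v4:7,v5:0,v6:19

step 1: dist = v0:inf,v1:inf,v2:inf,v3:inf,v4:7,v5:0,v6:19
step 2: dist = v0:inf,v1:inf,v2:inf,v3:inf,v4:7,v5:0,v6:19
step 3: dist = v0:inf,v1:inf,v2:36,v3:inf,v4:7,v5:0,v6:19
step 4: dist = v0:inf,v1:inf,v2:36,v3:inf,v4:7,v5:0,v6:19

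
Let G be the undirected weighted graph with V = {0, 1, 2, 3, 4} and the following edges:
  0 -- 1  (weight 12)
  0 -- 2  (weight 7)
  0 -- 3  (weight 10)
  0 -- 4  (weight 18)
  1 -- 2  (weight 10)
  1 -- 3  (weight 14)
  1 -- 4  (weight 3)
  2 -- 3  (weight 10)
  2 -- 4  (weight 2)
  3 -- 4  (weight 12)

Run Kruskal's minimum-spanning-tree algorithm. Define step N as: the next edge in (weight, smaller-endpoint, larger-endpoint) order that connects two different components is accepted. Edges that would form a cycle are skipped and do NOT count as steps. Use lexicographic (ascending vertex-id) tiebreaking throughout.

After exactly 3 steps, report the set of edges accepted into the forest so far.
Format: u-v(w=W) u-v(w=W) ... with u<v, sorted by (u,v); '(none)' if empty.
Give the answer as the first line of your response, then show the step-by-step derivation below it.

0-2(w=7) 1-4(w=3) 2-4(w=2)

step 1: add edge 2-4 (w=2); MST = {2-4(w=2)}
step 2: add edge 1-4 (w=3); MST = {1-4(w=3) 2-4(w=2)}
step 3: add edge 0-2 (w=7); MST = {0-2(w=7) 1-4(w=3) 2-4(w=2)}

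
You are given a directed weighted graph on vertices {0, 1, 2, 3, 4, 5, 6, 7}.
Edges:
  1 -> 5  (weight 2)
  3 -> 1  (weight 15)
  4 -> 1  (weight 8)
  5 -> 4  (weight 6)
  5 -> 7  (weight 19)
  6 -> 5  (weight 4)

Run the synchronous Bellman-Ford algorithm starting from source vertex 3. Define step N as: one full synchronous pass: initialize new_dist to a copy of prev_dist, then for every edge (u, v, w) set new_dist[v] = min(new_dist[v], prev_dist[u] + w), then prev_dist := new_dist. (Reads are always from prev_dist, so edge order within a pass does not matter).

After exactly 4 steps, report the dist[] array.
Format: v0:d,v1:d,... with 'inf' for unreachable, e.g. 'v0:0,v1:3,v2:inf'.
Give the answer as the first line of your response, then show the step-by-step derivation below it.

v0:inf,v1:15,v2:inf,v3:0,v4:23,v5:17,v6:inf,v7:36

step 1: dist = v0:inf,v1:15,v2:inf,v3:0,v4:inf,v5:inf,v6:inf,v7:inf
step 2: dist = v0:inf,v1:15,v2:inf,v3:0,v4:inf,v5:17,v6:inf,v7:inf
step 3: dist = v0:inf,v1:15,v2:inf,v3:0,v4:23,v5:17,v6:inf,v7:36
step 4: dist = v0:inf,v1:15,v2:inf,v3:0,v4:23,v5:17,v6:inf,v7:36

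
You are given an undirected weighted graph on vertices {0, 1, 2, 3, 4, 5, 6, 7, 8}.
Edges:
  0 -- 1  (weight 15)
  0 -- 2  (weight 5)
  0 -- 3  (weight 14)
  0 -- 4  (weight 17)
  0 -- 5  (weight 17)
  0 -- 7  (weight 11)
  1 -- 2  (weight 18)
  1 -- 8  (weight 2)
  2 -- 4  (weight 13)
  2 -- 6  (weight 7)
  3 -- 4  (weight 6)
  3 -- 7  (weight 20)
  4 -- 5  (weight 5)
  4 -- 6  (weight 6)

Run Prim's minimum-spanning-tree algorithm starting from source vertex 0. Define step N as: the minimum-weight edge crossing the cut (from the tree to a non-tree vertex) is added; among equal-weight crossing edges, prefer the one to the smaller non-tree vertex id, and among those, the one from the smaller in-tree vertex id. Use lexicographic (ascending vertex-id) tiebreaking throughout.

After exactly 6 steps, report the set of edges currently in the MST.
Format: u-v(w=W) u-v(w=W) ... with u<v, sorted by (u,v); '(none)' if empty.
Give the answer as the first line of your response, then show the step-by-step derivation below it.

0-2(w=5) 0-7(w=11) 2-6(w=7) 3-4(w=6) 4-5(w=5) 4-6(w=6)

step 1: add edge 0-2 (w=5); MST = {0-2(w=5)}
step 2: add edge 2-6 (w=7); MST = {0-2(w=5) 2-6(w=7)}
step 3: add edge 4-6 (w=6); MST = {0-2(w=5) 2-6(w=7) 4-6(w=6)}
step 4: add edge 4-5 (w=5); MST = {0-2(w=5) 2-6(w=7) 4-5(w=5) 4-6(w=6)}
step 5: add edge 3-4 (w=6); MST = {0-2(w=5) 2-6(w=7) 3-4(w=6) 4-5(w=5) 4-6(w=6)}
step 6: add edge 0-7 (w=11); MST = {0-2(w=5) 0-7(w=11) 2-6(w=7) 3-4(w=6) 4-5(w=5) 4-6(w=6)}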